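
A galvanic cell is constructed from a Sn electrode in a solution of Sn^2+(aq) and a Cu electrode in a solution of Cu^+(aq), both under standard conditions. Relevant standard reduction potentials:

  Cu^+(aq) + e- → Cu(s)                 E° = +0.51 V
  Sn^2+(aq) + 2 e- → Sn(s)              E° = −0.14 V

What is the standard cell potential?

+0.65 V

The Cu⁺/Cu couple has the higher E°, so Cu ion is reduced (cathode) and Sn is oxidized (anode).
E°cell = E°(cathode) − E°(anode) = +0.51 − (−0.14) = +0.65 V.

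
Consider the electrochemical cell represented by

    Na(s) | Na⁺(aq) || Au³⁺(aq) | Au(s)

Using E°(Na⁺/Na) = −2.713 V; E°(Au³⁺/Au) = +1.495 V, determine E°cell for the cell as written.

By convention the left-hand electrode in cell notation is the anode (oxidation) and the right-hand electrode is the cathode (reduction).
E°cell = E°(right) − E°(left) = +1.495 − (−2.713) = +4.208 V.

+4.208 V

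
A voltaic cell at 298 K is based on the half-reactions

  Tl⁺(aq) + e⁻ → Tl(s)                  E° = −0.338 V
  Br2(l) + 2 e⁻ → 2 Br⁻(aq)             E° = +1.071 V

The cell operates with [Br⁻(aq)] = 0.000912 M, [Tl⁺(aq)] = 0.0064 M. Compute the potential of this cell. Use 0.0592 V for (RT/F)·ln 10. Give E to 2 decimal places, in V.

+1.72 V

Since E°(Br₂/Br⁻) > E°(Tl⁺/Tl), Br₂/Br⁻ serves as the cathode.
E°cell = +1.071 − (−0.338) = +1.409 V, with n = 2 electrons transferred.
For the overall reaction Br2(l) + 2 Tl(s) → 2 Br⁻(aq) + 2 Tl⁺(aq), Q = [Br⁻(aq)]^2·[Tl⁺(aq)]^2 = 3.41×10^−11, giving log Q = −10.468.
By the Nernst equation, E = +1.409 − (0.0592/2)·(−10.468) = +1.72 V.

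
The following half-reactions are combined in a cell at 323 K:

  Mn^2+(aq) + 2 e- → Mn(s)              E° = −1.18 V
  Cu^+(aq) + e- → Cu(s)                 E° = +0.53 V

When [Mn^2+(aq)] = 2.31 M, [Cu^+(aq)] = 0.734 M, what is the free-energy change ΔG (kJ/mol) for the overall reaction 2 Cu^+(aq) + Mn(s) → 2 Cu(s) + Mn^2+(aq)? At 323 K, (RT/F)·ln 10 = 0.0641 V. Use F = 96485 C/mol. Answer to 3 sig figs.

−326 kJ/mol

E°cell = +0.53 − (−1.18) = +1.71 V; the balanced reaction transfers n = 2 electrons.
The reaction quotient is [Mn^2+(aq)] / [Cu^+(aq)]^2 = 4.29; by Nernst, E = +1.71 − (0.0641/2)(0.632) = +1.6897 V.
Finally ΔG = −nFE = −(2)(96485 C/mol)(+1.6897 V) = −326 kJ/mol.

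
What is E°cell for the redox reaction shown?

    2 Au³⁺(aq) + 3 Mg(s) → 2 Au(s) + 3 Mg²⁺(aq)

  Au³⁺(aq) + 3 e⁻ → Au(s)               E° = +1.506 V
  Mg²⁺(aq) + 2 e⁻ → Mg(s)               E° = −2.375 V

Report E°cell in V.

In the reaction as written, Au³⁺(aq) is reduced (cathode) and Mg²⁺(aq) is produced by oxidation at the anode.
E°cell = E°(cathode) − E°(anode) = +1.506 − (−2.375) = +3.881 V.

+3.881 V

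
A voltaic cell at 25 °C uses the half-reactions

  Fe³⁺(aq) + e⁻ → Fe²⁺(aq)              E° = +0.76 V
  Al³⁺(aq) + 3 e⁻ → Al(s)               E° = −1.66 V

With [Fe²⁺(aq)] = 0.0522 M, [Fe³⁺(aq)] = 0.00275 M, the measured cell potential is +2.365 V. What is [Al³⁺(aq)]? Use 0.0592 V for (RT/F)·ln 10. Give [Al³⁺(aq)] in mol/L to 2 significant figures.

0.090 M

With Fe³⁺/Fe²⁺ at the cathode and Al³⁺/Al at the anode, E°cell = +0.76 − (−1.66) = +2.42 V (n = 3).
Since E = E° − (0.0592/n)·log Q, log Q = n(E° − E)/0.0592 = 2.787.
For 3 Fe³⁺(aq) + Al(s) → 3 Fe²⁺(aq) + Al³⁺(aq), the reaction quotient is Q = ([Fe²⁺(aq)]^3·[Al³⁺(aq)]) / [Fe³⁺(aq)]^3.
Solving for the unknown gives log [Al³⁺(aq)] = −1.048, so [Al³⁺(aq)] ≈ 0.090 M.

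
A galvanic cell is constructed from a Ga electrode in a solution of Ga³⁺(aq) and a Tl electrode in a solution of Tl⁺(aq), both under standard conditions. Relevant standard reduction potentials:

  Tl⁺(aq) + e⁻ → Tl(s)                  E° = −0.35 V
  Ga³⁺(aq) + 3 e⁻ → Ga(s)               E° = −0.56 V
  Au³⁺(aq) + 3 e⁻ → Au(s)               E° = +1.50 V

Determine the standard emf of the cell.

+0.21 V

Of the two couples in this cell, the one with the more positive reduction potential is reduced at the cathode: here that is Tl⁺/Tl (−0.35 V); Ga³⁺/Ga (−0.56 V) is the anode.
E°cell = E°(cathode) − E°(anode) = −0.35 − (−0.56) = +0.21 V.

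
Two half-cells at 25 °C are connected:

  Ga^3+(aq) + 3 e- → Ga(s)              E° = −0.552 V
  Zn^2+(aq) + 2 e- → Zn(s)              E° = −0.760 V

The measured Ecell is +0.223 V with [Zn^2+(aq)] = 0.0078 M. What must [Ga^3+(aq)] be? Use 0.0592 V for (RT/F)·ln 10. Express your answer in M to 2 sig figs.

With Ga³⁺/Ga at the cathode and Zn²⁺/Zn at the anode, E°cell = −0.552 − (−0.760) = +0.208 V (n = 6).
From the Nernst equation, log Q = n(E° − E)/0.0592 = 6·(+0.208 − (+0.223))/0.0592 = −1.520.
Balancing electrons gives 2 Ga^3+(aq) + 3 Zn(s) → 2 Ga(s) + 3 Zn^2+(aq); thus Q = [Zn^2+(aq)]^3 / [Ga^3+(aq)]^2.
Substituting the known concentrations and solving, log [Ga^3+(aq)] = −2.402 and [Ga^3+(aq)] = 0.0040 M.

0.0040 M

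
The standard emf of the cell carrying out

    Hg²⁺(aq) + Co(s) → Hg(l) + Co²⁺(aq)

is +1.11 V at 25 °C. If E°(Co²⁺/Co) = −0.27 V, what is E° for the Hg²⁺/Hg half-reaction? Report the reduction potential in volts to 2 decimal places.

In the reaction as written the Hg²⁺/Hg couple is reduced (cathode) and Co²⁺/Co is oxidized (anode), so E°cell = E°(Hg²⁺/Hg) − E°(Co²⁺/Co).
E°(Hg²⁺/Hg) = E°cell + E°(anode) = +1.11 + (−0.27) = +0.84 V.

+0.84 V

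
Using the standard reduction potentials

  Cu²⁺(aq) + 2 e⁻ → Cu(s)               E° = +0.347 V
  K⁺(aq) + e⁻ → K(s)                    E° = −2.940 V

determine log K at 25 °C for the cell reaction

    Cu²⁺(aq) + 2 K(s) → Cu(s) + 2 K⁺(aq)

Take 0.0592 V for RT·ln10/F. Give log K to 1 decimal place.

The Cu²⁺/Cu couple is reduced (cathode); E°cell = +0.347 − (−2.940) = +3.287 V with n = 2.
At equilibrium E = 0, so log K = nE°cell / 0.0592 = (2)(+3.287) / 0.0592 = 111.0.

log K = 111.0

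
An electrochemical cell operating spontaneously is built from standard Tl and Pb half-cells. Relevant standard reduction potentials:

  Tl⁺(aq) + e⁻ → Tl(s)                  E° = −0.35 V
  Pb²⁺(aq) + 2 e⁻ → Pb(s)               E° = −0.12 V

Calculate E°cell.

The Pb²⁺/Pb couple has the higher E°, so Pb ion is reduced (cathode) and Tl is oxidized (anode).
E°cell = E°(cathode) − E°(anode) = −0.12 − (−0.35) = +0.23 V.

+0.23 V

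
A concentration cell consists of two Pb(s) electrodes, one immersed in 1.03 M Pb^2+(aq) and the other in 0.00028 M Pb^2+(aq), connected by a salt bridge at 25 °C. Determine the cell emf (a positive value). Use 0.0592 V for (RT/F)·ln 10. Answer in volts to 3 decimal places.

For a concentration cell E°cell = 0, since both electrodes use the same couple.
The compartment with the higher Pb^2+(aq) concentration (1.03 M) acts as the cathode; ions are reduced there and produced at the dilute (0.00028 M) anode.
With n = 2, Ecell = −(0.0592/2)·log([dilute]/[conc]) = −(0.0592/2)·log(0.00028/1.03) = +0.106 V.

0.106 V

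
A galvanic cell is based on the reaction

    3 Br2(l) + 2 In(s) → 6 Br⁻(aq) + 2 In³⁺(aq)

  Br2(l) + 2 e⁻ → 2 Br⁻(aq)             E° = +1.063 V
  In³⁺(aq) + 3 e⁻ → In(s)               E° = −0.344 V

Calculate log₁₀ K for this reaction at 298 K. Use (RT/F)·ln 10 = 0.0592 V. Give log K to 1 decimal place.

log K = 142.6

The Br₂/Br⁻ couple is reduced (cathode); E°cell = +1.063 − (−0.344) = +1.407 V with n = 6.
At equilibrium E = 0, so log K = nE°cell / 0.0592 = (6)(+1.407) / 0.0592 = 142.6.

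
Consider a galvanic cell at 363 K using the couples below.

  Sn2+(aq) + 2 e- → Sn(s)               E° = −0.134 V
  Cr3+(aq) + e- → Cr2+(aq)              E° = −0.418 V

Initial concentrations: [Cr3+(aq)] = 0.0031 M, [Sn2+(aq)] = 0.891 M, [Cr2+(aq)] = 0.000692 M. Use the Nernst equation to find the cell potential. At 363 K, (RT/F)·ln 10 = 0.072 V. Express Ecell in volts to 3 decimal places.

+0.235 V

The Sn²⁺/Sn couple has the more positive E°, so it is the cathode; Cr³⁺/Cr²⁺ is the anode.
E°cell = E°cat − E°an = −0.134 − (−0.418) = +0.284 V; n = 2.
For the overall reaction Sn2+(aq) + 2 Cr2+(aq) → Sn(s) + 2 Cr3+(aq), Q = [Cr3+(aq)]^2 / ([Sn2+(aq)]·[Cr2+(aq)]^2) = 22.5, giving log Q = 1.353.
Applying E = E° − (RT ln10/nF)·log Q gives +0.284 − (0.072/2)(1.353) = +0.235 V.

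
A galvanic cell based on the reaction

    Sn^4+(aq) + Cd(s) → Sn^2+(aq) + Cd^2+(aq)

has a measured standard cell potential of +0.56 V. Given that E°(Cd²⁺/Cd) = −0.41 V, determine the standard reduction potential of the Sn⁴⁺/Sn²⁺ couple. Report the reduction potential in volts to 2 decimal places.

+0.15 V

In the reaction as written the Sn⁴⁺/Sn²⁺ couple is reduced (cathode) and Cd²⁺/Cd is oxidized (anode), so E°cell = E°(Sn⁴⁺/Sn²⁺) − E°(Cd²⁺/Cd).
E°(Sn⁴⁺/Sn²⁺) = E°cell + E°(anode) = +0.56 + (−0.41) = +0.15 V.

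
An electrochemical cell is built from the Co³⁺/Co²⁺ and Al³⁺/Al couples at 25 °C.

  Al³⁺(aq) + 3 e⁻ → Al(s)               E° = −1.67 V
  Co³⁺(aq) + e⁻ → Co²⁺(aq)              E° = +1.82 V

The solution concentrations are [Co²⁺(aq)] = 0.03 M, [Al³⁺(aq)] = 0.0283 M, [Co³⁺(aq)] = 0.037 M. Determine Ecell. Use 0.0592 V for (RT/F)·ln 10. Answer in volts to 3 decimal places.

Since E°(Co³⁺/Co²⁺) > E°(Al³⁺/Al), Co³⁺/Co²⁺ serves as the cathode.
The standard potential is +1.82 − (−1.67) = +3.49 V and the balanced reaction transfers n = 3 electrons.
Balancing gives 3 Co³⁺(aq) + Al(s) → 3 Co²⁺(aq) + Al³⁺(aq); hence Q = ([Co²⁺(aq)]^3·[Al³⁺(aq)]) / [Co³⁺(aq)]^3 = 0.0151 (log Q = −1.821).
Applying E = E° − (RT ln10/nF)·log Q gives +3.49 − (0.0592/3)(−1.821) = +3.526 V.

+3.526 V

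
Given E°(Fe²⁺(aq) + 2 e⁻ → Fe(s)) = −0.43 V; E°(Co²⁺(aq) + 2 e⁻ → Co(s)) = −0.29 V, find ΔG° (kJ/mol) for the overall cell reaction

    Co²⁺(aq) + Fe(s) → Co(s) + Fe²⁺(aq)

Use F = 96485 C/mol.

In the reaction as written Co²⁺(aq) is reduced, so the Co²⁺/Co couple is the cathode and Fe²⁺/Fe is the anode.
E°cell = −0.29 − (−0.43) = +0.14 V; balancing electrons gives n = 2.
ΔG° = −nFE°cell = −(2)(96485)(+0.14) J/mol = −27.0 kJ/mol.

−27.0 kJ/mol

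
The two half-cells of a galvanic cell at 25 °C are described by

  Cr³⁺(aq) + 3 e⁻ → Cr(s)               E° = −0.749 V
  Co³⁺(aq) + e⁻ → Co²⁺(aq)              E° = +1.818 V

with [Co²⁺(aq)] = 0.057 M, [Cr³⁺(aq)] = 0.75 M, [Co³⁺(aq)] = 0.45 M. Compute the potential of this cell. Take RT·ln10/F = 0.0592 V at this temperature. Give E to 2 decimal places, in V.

Since E°(Co³⁺/Co²⁺) > E°(Cr³⁺/Cr), Co³⁺/Co²⁺ serves as the cathode.
E°cell = E°cat − E°an = +1.818 − (−0.749) = +2.567 V; n = 3.
For the overall reaction 3 Co³⁺(aq) + Cr(s) → 3 Co²⁺(aq) + Cr³⁺(aq), Q = ([Co²⁺(aq)]^3·[Cr³⁺(aq)]) / [Co³⁺(aq)]^3 = 0.00152, giving log Q = −2.817.
By the Nernst equation, E = +2.567 − (0.0592/3)·(−2.817) = +2.62 V.

+2.62 V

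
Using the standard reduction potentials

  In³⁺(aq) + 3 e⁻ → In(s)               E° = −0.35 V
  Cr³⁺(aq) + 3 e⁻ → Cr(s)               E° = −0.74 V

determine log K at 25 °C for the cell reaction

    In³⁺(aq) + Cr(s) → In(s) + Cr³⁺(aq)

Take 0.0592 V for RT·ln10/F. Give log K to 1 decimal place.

log K = 19.8

The In³⁺/In couple is reduced (cathode); E°cell = −0.35 − (−0.74) = +0.39 V with n = 3.
At equilibrium E = 0, so log K = nE°cell / 0.0592 = (3)(+0.39) / 0.0592 = 19.8.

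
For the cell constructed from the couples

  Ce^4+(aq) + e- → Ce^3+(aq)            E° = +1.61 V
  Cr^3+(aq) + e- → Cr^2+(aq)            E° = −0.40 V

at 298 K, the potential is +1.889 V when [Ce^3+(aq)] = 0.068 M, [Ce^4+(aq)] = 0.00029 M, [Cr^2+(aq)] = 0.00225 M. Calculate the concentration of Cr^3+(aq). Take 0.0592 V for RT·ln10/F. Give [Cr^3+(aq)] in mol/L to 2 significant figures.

0.0011 M

With Ce⁴⁺/Ce³⁺ at the cathode and Cr³⁺/Cr²⁺ at the anode, E°cell = +1.61 − (−0.40) = +2.01 V (n = 1).
From the Nernst equation, log Q = n(E° − E)/0.0592 = 1·(+2.01 − (+1.889))/0.0592 = 2.044.
The balanced reaction is Ce^4+(aq) + Cr^2+(aq) → Ce^3+(aq) + Cr^3+(aq), so Q = ([Ce^3+(aq)]·[Cr^3+(aq)]) / ([Ce^4+(aq)]·[Cr^2+(aq)]).
Isolating [Cr^3+(aq)] in Q = 10^{2.044} yields log [Cr^3+(aq)] = −2.974, i.e. 0.0011 M.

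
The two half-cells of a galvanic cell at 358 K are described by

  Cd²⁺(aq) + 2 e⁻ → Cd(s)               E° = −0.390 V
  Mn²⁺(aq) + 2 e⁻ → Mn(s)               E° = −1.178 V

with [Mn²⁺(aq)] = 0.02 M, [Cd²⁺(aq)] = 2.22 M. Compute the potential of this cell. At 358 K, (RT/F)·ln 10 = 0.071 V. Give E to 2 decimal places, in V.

+0.86 V

Cd²⁺/Cd is reduced (cathode, E° = −0.390 V) and Mn²⁺/Mn is oxidized (anode).
The standard potential is −0.390 − (−1.178) = +0.788 V and the balanced reaction transfers n = 2 electrons.
The balanced reaction is Cd²⁺(aq) + Mn(s) → Cd(s) + Mn²⁺(aq), so Q = [Mn²⁺(aq)] / [Cd²⁺(aq)] = 0.00901 and log Q = −2.045.
Applying E = E° − (RT ln10/nF)·log Q gives +0.788 − (0.071/2)(−2.045) = +0.86 V.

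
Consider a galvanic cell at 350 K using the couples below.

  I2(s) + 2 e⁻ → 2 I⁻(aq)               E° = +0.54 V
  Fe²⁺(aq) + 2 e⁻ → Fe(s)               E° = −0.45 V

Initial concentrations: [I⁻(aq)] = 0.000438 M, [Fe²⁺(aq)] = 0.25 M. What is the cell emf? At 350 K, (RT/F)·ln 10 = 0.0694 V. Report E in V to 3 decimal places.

The I₂/I⁻ couple has the more positive E°, so it is the cathode; Fe²⁺/Fe is the anode.
E°cell = +0.54 − (−0.45) = +0.99 V, with n = 2 electrons transferred.
Balancing gives I2(s) + Fe(s) → 2 I⁻(aq) + Fe²⁺(aq); hence Q = [I⁻(aq)]^2·[Fe²⁺(aq)] = 4.8×10^−8 (log Q = −7.319).
Applying E = E° − (RT ln10/nF)·log Q gives +0.99 − (0.0694/2)(−7.319) = +1.244 V.

+1.244 V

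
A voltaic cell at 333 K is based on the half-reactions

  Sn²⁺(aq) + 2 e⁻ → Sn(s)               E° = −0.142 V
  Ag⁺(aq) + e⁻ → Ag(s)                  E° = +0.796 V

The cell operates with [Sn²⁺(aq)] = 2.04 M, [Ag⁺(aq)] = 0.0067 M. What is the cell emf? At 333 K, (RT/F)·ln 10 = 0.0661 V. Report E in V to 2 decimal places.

Since E°(Ag⁺/Ag) > E°(Sn²⁺/Sn), Ag⁺/Ag serves as the cathode.
The standard potential is +0.796 − (−0.142) = +0.938 V and the balanced reaction transfers n = 2 electrons.
For the overall reaction 2 Ag⁺(aq) + Sn(s) → 2 Ag(s) + Sn²⁺(aq), Q = [Sn²⁺(aq)] / [Ag⁺(aq)]^2 = 4.54×10^4, giving log Q = 4.657.
E = E° − (0.0661/n)·log Q = +0.938 − (0.0661/2)(4.657) = +0.78 V.

+0.78 V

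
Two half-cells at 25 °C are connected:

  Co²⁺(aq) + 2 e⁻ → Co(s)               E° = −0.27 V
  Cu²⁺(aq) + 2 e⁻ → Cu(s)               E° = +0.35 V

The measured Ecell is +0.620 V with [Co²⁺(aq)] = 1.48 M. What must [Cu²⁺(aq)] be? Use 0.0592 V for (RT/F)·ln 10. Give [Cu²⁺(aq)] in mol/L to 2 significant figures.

Cu²⁺/Cu is the cathode (higher E°); E°cell = +0.35 − (−0.27) = +0.62 V with n = 2.
Rearranging E = E° − (0.0592/n)·log Q gives log Q = 2(+0.62 − (+0.620))/0.0592 = 0.000.
The balanced reaction is Cu²⁺(aq) + Co(s) → Cu(s) + Co²⁺(aq), so Q = [Co²⁺(aq)] / [Cu²⁺(aq)].
Substituting the known concentrations and solving, log [Cu²⁺(aq)] = 0.170 and [Cu²⁺(aq)] = 1.5 M.

1.5 M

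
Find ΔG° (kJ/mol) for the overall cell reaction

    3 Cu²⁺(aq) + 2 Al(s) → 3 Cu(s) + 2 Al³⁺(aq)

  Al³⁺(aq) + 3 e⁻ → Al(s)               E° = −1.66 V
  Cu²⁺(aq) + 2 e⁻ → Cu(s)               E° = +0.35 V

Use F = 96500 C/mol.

−1164 kJ/mol

In the reaction as written Cu²⁺(aq) is reduced, so the Cu²⁺/Cu couple is the cathode and Al³⁺/Al is the anode.
E°cell = +0.35 − (−1.66) = +2.01 V; balancing electrons gives n = 6.
ΔG° = −nFE°cell = −(6)(96500)(+2.01) J/mol = −1164 kJ/mol.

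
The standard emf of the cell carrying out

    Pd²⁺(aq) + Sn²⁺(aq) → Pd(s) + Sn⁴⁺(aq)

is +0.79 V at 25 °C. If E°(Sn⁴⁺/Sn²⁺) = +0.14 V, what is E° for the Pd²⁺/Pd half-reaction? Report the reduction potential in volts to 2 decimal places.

In the reaction as written the Pd²⁺/Pd couple is reduced (cathode) and Sn⁴⁺/Sn²⁺ is oxidized (anode), so E°cell = E°(Pd²⁺/Pd) − E°(Sn⁴⁺/Sn²⁺).
E°(Pd²⁺/Pd) = E°cell + E°(anode) = +0.79 + (+0.14) = +0.93 V.

+0.93 V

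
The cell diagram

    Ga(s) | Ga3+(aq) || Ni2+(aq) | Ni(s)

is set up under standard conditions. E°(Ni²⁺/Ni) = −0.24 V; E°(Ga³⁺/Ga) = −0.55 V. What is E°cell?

By convention the left-hand electrode in cell notation is the anode (oxidation) and the right-hand electrode is the cathode (reduction).
E°cell = E°(right) − E°(left) = −0.24 − (−0.55) = +0.31 V.

+0.31 V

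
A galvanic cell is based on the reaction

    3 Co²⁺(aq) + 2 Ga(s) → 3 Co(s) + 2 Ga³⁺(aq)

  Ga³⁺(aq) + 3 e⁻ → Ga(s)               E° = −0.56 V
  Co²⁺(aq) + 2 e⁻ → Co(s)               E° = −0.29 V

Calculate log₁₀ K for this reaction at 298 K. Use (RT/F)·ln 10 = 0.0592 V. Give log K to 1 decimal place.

The Co²⁺/Co couple is reduced (cathode); E°cell = −0.29 − (−0.56) = +0.27 V with n = 6.
At equilibrium E = 0, so log K = nE°cell / 0.0592 = (6)(+0.27) / 0.0592 = 27.4.

log K = 27.4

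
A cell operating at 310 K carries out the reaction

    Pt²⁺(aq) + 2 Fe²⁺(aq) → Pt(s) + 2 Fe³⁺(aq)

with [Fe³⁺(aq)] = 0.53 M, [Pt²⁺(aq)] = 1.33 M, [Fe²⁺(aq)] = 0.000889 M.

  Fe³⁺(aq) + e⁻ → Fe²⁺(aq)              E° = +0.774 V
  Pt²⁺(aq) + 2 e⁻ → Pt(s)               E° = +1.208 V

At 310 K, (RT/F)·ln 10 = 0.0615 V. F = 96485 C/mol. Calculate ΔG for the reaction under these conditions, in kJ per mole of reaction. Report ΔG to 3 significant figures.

E°cell = +1.208 − (+0.774) = +0.434 V; the balanced reaction transfers n = 2 electrons.
The reaction quotient is [Fe³⁺(aq)]^2 / ([Pt²⁺(aq)]·[Fe²⁺(aq)]^2) = 2.67×10^5; by Nernst, E = +0.434 − (0.0615/2)(5.427) = +0.2671 V.
Finally ΔG = −nFE = −(2)(96485 C/mol)(+0.2671 V) = −51.5 kJ/mol.

−51.5 kJ/mol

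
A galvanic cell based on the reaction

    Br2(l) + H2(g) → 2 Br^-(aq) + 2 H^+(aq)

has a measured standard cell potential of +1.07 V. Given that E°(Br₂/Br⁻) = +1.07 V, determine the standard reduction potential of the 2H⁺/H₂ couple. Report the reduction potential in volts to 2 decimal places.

+0.00 V

In the reaction as written the Br₂/Br⁻ couple is reduced (cathode) and 2H⁺/H₂ is oxidized (anode), so E°cell = E°(Br₂/Br⁻) − E°(2H⁺/H₂).
E°(2H⁺/H₂) = E°(cathode) − E°cell = +1.07 − (+1.07) = +0.00 V.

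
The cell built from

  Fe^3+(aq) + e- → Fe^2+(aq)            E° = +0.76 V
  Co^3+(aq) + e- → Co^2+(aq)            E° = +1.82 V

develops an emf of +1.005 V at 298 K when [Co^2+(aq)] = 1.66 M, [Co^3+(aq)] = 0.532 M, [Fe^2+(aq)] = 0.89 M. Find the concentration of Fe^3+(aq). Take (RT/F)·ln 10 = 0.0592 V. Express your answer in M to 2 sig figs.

2.4 M

With Co³⁺/Co²⁺ at the cathode and Fe³⁺/Fe²⁺ at the anode, E°cell = +1.82 − (+0.76) = +1.06 V (n = 1).
Since E = E° − (0.0592/n)·log Q, log Q = n(E° − E)/0.0592 = 0.929.
For Co^3+(aq) + Fe^2+(aq) → Co^2+(aq) + Fe^3+(aq), the reaction quotient is Q = ([Co^2+(aq)]·[Fe^3+(aq)]) / ([Co^3+(aq)]·[Fe^2+(aq)]).
Solving for the unknown gives log [Fe^3+(aq)] = 0.384, so [Fe^3+(aq)] ≈ 2.4 M.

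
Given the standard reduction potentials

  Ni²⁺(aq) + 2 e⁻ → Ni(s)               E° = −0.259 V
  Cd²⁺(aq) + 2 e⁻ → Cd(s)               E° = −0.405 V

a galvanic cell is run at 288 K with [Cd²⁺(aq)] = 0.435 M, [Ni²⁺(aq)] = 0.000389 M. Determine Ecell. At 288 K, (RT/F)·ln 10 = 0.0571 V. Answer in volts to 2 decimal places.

+0.06 V

Since E°(Ni²⁺/Ni) > E°(Cd²⁺/Cd), Ni²⁺/Ni serves as the cathode.
The standard potential is −0.259 − (−0.405) = +0.146 V and the balanced reaction transfers n = 2 electrons.
For the overall reaction Ni²⁺(aq) + Cd(s) → Ni(s) + Cd²⁺(aq), Q = [Cd²⁺(aq)] / [Ni²⁺(aq)] = 1.12×10^3, giving log Q = 3.049.
Applying E = E° − (RT ln10/nF)·log Q gives +0.146 − (0.0571/2)(3.049) = +0.06 V.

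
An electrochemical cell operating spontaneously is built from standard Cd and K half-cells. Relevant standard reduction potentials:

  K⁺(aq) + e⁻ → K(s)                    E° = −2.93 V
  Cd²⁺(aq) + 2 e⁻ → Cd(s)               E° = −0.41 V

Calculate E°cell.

+2.52 V

Of the two couples in this cell, the one with the more positive reduction potential is reduced at the cathode: here that is Cd²⁺/Cd (−0.41 V); K⁺/K (−2.93 V) is the anode.
E°cell = E°(cathode) − E°(anode) = −0.41 − (−2.93) = +2.52 V.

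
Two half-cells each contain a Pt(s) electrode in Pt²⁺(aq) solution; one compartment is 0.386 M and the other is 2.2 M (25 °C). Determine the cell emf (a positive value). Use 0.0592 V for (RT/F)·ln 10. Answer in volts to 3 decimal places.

0.022 V

For a concentration cell E°cell = 0, since both electrodes use the same couple.
The compartment with the higher Pt²⁺(aq) concentration (2.2 M) acts as the cathode; ions are reduced there and produced at the dilute (0.386 M) anode.
With n = 2, Ecell = −(0.0592/2)·log([dilute]/[conc]) = −(0.0592/2)·log(0.386/2.2) = +0.022 V.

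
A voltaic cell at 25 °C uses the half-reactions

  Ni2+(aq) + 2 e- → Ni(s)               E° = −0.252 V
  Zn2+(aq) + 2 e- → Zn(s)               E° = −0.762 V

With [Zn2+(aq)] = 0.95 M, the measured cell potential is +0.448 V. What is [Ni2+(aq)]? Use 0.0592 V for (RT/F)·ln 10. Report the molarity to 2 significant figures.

The Ni²⁺/Ni couple has the larger reduction potential, so it is the cathode: E°cell = −0.252 − (−0.762) = +0.510 V and n = 2.
Since E = E° − (0.0592/n)·log Q, log Q = n(E° − E)/0.0592 = 2.095.
Balancing electrons gives Ni2+(aq) + Zn(s) → Ni(s) + Zn2+(aq); thus Q = [Zn2+(aq)] / [Ni2+(aq)].
Isolating [Ni2+(aq)] in Q = 10^{2.095} yields log [Ni2+(aq)] = −2.117, i.e. 0.0076 M.

0.0076 M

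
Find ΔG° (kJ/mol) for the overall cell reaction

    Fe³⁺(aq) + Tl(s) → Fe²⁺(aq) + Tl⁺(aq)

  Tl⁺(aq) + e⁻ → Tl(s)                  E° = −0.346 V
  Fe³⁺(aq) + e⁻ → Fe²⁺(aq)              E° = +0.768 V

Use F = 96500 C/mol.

−108 kJ/mol

In the reaction as written Fe³⁺(aq) is reduced, so the Fe³⁺/Fe²⁺ couple is the cathode and Tl⁺/Tl is the anode.
E°cell = +0.768 − (−0.346) = +1.114 V; balancing electrons gives n = 1.
ΔG° = −nFE°cell = −(1)(96500)(+1.114) J/mol = −108 kJ/mol.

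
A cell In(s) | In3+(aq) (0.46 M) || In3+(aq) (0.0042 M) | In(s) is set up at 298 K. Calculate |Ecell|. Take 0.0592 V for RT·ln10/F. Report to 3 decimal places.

0.040 V

For a concentration cell E°cell = 0, since both electrodes use the same couple.
The compartment with the higher In3+(aq) concentration (0.46 M) acts as the cathode; ions are reduced there and produced at the dilute (0.0042 M) anode.
With n = 3, Ecell = −(0.0592/3)·log([dilute]/[conc]) = −(0.0592/3)·log(0.0042/0.46) = +0.040 V.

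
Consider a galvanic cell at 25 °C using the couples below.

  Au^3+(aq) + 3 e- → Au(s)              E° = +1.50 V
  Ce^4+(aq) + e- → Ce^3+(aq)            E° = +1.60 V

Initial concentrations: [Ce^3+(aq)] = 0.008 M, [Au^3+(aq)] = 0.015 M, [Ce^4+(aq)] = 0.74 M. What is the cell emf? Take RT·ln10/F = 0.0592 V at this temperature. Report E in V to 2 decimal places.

Ce⁴⁺/Ce³⁺ is reduced (cathode, E° = +1.60 V) and Au³⁺/Au is oxidized (anode).
E°cell = +1.60 − (+1.50) = +0.10 V, with n = 3 electrons transferred.
The balanced reaction is 3 Ce^4+(aq) + Au(s) → 3 Ce^3+(aq) + Au^3+(aq), so Q = ([Ce^3+(aq)]^3·[Au^3+(aq)]) / [Ce^4+(aq)]^3 = 1.9×10^−8 and log Q = −7.722.
Applying E = E° − (RT ln10/nF)·log Q gives +0.10 − (0.0592/3)(−7.722) = +0.25 V.

+0.25 V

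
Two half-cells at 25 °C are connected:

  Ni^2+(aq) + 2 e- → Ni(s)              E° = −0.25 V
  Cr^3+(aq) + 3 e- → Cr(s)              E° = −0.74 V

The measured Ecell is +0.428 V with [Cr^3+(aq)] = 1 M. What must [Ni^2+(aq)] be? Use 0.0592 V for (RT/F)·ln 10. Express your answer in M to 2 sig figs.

Ni²⁺/Ni is the cathode (higher E°); E°cell = −0.25 − (−0.74) = +0.49 V with n = 6.
Since E = E° − (0.0592/n)·log Q, log Q = n(E° − E)/0.0592 = 6.284.
The balanced reaction is 3 Ni^2+(aq) + 2 Cr(s) → 3 Ni(s) + 2 Cr^3+(aq), so Q = [Cr^3+(aq)]^2 / [Ni^2+(aq)]^3.
Substituting the known concentrations and solving, log [Ni^2+(aq)] = −2.095 and [Ni^2+(aq)] = 0.0080 M.

0.0080 M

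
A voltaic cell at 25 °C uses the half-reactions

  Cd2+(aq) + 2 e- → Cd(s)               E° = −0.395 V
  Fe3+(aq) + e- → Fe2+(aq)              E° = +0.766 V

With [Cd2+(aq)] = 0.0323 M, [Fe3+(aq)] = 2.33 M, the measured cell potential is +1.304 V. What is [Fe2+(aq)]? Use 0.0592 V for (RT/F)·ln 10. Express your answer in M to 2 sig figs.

0.050 M

With Fe³⁺/Fe²⁺ at the cathode and Cd²⁺/Cd at the anode, E°cell = +0.766 − (−0.395) = +1.161 V (n = 2).
Rearranging E = E° − (0.0592/n)·log Q gives log Q = 2(+1.161 − (+1.304))/0.0592 = −4.831.
For 2 Fe3+(aq) + Cd(s) → 2 Fe2+(aq) + Cd2+(aq), the reaction quotient is Q = ([Fe2+(aq)]^2·[Cd2+(aq)]) / [Fe3+(aq)]^2.
Isolating [Fe2+(aq)] in Q = 10^{−4.831} yields log [Fe2+(aq)] = −1.303, i.e. 0.050 M.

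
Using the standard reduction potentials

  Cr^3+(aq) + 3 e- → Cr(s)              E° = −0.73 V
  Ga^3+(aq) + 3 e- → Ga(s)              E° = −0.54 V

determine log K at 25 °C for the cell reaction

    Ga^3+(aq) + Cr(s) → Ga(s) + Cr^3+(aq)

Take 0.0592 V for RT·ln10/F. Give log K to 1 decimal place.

log K = 9.6

The Ga³⁺/Ga couple is reduced (cathode); E°cell = −0.54 − (−0.73) = +0.19 V with n = 3.
At equilibrium E = 0, so log K = nE°cell / 0.0592 = (3)(+0.19) / 0.0592 = 9.6.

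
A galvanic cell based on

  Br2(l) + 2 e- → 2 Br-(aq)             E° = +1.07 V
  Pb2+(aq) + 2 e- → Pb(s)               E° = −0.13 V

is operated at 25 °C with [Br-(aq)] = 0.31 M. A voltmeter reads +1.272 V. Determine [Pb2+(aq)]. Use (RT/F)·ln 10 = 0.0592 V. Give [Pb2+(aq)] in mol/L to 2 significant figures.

With Br₂/Br⁻ at the cathode and Pb²⁺/Pb at the anode, E°cell = +1.07 − (−0.13) = +1.20 V (n = 2).
Since E = E° − (0.0592/n)·log Q, log Q = n(E° − E)/0.0592 = −2.432.
Balancing electrons gives Br2(l) + Pb(s) → 2 Br-(aq) + Pb2+(aq); thus Q = [Br-(aq)]^2·[Pb2+(aq)].
Isolating [Pb2+(aq)] in Q = 10^{−2.432} yields log [Pb2+(aq)] = −1.415, i.e. 0.038 M.

0.038 M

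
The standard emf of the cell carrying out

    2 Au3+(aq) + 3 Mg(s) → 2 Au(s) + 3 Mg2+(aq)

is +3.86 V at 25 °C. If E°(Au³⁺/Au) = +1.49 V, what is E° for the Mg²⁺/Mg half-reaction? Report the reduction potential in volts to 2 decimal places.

−2.37 V

In the reaction as written the Au³⁺/Au couple is reduced (cathode) and Mg²⁺/Mg is oxidized (anode), so E°cell = E°(Au³⁺/Au) − E°(Mg²⁺/Mg).
E°(Mg²⁺/Mg) = E°(cathode) − E°cell = +1.49 − (+3.86) = −2.37 V.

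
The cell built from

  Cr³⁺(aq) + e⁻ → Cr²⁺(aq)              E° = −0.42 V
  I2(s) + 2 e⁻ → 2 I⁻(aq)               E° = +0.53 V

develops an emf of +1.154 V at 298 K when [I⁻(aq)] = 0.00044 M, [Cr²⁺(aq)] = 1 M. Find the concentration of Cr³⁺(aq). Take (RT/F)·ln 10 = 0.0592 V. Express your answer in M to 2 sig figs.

0.81 M

The I₂/I⁻ couple has the larger reduction potential, so it is the cathode: E°cell = +0.53 − (−0.42) = +0.95 V and n = 2.
From the Nernst equation, log Q = n(E° − E)/0.0592 = 2·(+0.95 − (+1.154))/0.0592 = −6.892.
For I2(s) + 2 Cr²⁺(aq) → 2 I⁻(aq) + 2 Cr³⁺(aq), the reaction quotient is Q = ([I⁻(aq)]^2·[Cr³⁺(aq)]^2) / [Cr²⁺(aq)]^2.
Substituting the known concentrations and solving, log [Cr³⁺(aq)] = −0.089 and [Cr³⁺(aq)] = 0.81 M.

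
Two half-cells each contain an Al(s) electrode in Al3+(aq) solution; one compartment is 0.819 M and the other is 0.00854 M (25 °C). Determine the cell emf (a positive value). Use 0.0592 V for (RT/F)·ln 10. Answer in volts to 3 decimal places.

For a concentration cell E°cell = 0, since both electrodes use the same couple.
The compartment with the higher Al3+(aq) concentration (0.819 M) acts as the cathode; ions are reduced there and produced at the dilute (0.00854 M) anode.
With n = 3, Ecell = −(0.0592/3)·log([dilute]/[conc]) = −(0.0592/3)·log(0.00854/0.819) = +0.039 V.

0.039 V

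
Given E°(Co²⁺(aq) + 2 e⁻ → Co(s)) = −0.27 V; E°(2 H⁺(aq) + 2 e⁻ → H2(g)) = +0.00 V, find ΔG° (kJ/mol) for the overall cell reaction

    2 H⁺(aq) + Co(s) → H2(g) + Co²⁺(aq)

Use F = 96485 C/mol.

−52.1 kJ/mol

In the reaction as written H⁺(aq) is reduced, so the 2H⁺/H₂ couple is the cathode and Co²⁺/Co is the anode.
E°cell = +0.00 − (−0.27) = +0.27 V; balancing electrons gives n = 2.
ΔG° = −nFE°cell = −(2)(96485)(+0.27) J/mol = −52.1 kJ/mol.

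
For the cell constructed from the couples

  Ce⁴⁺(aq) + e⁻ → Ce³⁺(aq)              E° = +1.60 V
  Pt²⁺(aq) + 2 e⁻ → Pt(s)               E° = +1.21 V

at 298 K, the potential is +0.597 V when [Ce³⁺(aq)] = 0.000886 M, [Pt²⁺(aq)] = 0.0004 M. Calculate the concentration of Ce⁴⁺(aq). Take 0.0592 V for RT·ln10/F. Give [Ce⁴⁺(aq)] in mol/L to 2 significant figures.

The Ce⁴⁺/Ce³⁺ couple has the larger reduction potential, so it is the cathode: E°cell = +1.60 − (+1.21) = +0.39 V and n = 2.
Rearranging E = E° − (0.0592/n)·log Q gives log Q = 2(+0.39 − (+0.597))/0.0592 = −6.993.
Balancing electrons gives 2 Ce⁴⁺(aq) + Pt(s) → 2 Ce³⁺(aq) + Pt²⁺(aq); thus Q = ([Ce³⁺(aq)]^2·[Pt²⁺(aq)]) / [Ce⁴⁺(aq)]^2.
Substituting the known concentrations and solving, log [Ce⁴⁺(aq)] = −1.255 and [Ce⁴⁺(aq)] = 0.056 M.

0.056 M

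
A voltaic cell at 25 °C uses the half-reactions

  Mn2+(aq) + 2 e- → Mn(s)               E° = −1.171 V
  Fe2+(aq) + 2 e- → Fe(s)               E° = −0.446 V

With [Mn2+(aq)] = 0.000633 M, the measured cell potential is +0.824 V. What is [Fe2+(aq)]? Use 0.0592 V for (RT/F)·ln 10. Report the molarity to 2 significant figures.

With Fe²⁺/Fe at the cathode and Mn²⁺/Mn at the anode, E°cell = −0.446 − (−1.171) = +0.725 V (n = 2).
Since E = E° − (0.0592/n)·log Q, log Q = n(E° − E)/0.0592 = −3.345.
Balancing electrons gives Fe2+(aq) + Mn(s) → Fe(s) + Mn2+(aq); thus Q = [Mn2+(aq)] / [Fe2+(aq)].
Substituting the known concentrations and solving, log [Fe2+(aq)] = 0.146 and [Fe2+(aq)] = 1.4 M.

1.4 M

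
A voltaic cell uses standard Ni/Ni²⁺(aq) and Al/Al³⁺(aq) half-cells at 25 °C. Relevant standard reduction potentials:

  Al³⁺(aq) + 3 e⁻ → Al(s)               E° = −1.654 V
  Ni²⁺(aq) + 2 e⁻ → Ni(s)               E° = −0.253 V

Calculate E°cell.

+1.401 V

Of the two couples in this cell, the one with the more positive reduction potential is reduced at the cathode: here that is Ni²⁺/Ni (−0.253 V); Al³⁺/Al (−1.654 V) is the anode.
E°cell = E°(cathode) − E°(anode) = −0.253 − (−1.654) = +1.401 V.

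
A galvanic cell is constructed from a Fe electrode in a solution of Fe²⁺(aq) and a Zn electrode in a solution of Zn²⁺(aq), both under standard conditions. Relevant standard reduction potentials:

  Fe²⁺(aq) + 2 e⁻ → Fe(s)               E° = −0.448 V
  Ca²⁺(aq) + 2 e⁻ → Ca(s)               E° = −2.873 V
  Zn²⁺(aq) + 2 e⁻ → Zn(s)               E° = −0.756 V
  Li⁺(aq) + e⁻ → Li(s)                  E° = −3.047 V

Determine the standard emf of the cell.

+0.308 V

The Fe²⁺/Fe couple has the higher E°, so Fe ion is reduced (cathode) and Zn is oxidized (anode).
E°cell = E°(cathode) − E°(anode) = −0.448 − (−0.756) = +0.308 V.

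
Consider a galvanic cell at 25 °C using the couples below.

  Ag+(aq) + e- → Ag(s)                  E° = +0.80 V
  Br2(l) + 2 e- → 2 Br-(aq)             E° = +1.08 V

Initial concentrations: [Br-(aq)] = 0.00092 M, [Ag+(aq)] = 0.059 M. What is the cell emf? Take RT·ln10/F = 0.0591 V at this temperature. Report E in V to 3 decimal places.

+0.532 V

The Br₂/Br⁻ couple has the more positive E°, so it is the cathode; Ag⁺/Ag is the anode.
E°cell = E°cat − E°an = +1.08 − (+0.80) = +0.28 V; n = 2.
The balanced reaction is Br2(l) + 2 Ag(s) → 2 Br-(aq) + 2 Ag+(aq), so Q = [Br-(aq)]^2·[Ag+(aq)]^2 = 2.95×10^−9 and log Q = −8.531.
By the Nernst equation, E = +0.28 − (0.0591/2)·(−8.531) = +0.532 V.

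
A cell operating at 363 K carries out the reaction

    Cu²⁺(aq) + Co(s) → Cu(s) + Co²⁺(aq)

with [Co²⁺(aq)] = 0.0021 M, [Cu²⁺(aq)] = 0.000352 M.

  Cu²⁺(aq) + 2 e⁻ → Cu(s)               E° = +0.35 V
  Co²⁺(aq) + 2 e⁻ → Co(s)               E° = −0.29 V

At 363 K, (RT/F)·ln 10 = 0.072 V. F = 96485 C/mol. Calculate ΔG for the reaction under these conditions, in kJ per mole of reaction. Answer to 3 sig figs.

The standard cell potential is +0.35 − (−0.29) = +0.64 V, with n = 2 electrons in the balanced equation.
Here Q = [Co²⁺(aq)] / [Cu²⁺(aq)] = 5.97 (log Q = 0.776), giving E = +0.64 − (0.072/2)·(0.776) = +0.6121 V.
Then ΔG = −nFE = −2 × 96485 × +0.6121 J/mol = −118 kJ/mol.

−118 kJ/mol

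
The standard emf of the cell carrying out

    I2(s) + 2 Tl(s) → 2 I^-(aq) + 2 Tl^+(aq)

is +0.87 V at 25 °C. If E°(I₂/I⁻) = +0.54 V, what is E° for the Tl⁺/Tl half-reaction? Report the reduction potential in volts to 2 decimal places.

−0.33 V

In the reaction as written the I₂/I⁻ couple is reduced (cathode) and Tl⁺/Tl is oxidized (anode), so E°cell = E°(I₂/I⁻) − E°(Tl⁺/Tl).
E°(Tl⁺/Tl) = E°(cathode) − E°cell = +0.54 − (+0.87) = −0.33 V.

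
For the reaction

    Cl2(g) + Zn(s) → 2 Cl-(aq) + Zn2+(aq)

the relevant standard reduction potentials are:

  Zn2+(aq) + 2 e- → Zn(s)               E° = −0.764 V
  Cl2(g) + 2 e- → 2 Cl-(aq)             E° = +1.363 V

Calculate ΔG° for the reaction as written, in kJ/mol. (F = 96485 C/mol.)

−410 kJ/mol

In the reaction as written Cl2(g) is reduced, so the Cl₂/Cl⁻ couple is the cathode and Zn²⁺/Zn is the anode.
E°cell = +1.363 − (−0.764) = +2.127 V; balancing electrons gives n = 2.
ΔG° = −nFE°cell = −(2)(96485)(+2.127) J/mol = −410 kJ/mol.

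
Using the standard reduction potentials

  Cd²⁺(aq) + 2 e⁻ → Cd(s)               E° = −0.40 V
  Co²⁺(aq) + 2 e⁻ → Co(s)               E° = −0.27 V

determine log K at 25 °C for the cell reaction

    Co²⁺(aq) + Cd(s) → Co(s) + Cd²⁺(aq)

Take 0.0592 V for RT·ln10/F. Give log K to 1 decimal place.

log K = 4.4

The Co²⁺/Co couple is reduced (cathode); E°cell = −0.27 − (−0.40) = +0.13 V with n = 2.
At equilibrium E = 0, so log K = nE°cell / 0.0592 = (2)(+0.13) / 0.0592 = 4.4.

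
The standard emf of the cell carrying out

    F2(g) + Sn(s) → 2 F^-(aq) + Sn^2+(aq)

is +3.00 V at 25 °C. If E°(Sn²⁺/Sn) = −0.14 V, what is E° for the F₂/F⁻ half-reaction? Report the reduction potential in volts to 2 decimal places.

+2.86 V

In the reaction as written the F₂/F⁻ couple is reduced (cathode) and Sn²⁺/Sn is oxidized (anode), so E°cell = E°(F₂/F⁻) − E°(Sn²⁺/Sn).
E°(F₂/F⁻) = E°cell + E°(anode) = +3.00 + (−0.14) = +2.86 V.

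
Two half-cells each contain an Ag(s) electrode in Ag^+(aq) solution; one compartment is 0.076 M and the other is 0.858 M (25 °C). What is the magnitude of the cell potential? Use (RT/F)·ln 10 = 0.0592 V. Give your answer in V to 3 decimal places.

0.062 V

For a concentration cell E°cell = 0, since both electrodes use the same couple.
The compartment with the higher Ag^+(aq) concentration (0.858 M) acts as the cathode; ions are reduced there and produced at the dilute (0.076 M) anode.
With n = 1, Ecell = −(0.0592/1)·log([dilute]/[conc]) = −(0.0592/1)·log(0.076/0.858) = +0.062 V.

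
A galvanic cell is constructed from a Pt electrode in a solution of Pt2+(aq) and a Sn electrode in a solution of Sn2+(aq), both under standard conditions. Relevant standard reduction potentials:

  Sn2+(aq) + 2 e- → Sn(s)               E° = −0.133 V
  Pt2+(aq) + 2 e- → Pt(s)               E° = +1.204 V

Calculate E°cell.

+1.337 V

The Pt²⁺/Pt couple has the higher E°, so Pt ion is reduced (cathode) and Sn is oxidized (anode).
E°cell = E°(cathode) − E°(anode) = +1.204 − (−0.133) = +1.337 V.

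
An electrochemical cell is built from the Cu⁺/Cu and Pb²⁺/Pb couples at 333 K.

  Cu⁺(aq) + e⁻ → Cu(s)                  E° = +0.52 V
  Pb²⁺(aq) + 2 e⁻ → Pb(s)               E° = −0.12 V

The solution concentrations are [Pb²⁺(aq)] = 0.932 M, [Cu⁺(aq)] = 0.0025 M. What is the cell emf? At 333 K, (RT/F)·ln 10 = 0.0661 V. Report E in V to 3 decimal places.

Cu⁺/Cu is reduced (cathode, E° = +0.52 V) and Pb²⁺/Pb is oxidized (anode).
The standard potential is +0.52 − (−0.12) = +0.64 V and the balanced reaction transfers n = 2 electrons.
The balanced reaction is 2 Cu⁺(aq) + Pb(s) → 2 Cu(s) + Pb²⁺(aq), so Q = [Pb²⁺(aq)] / [Cu⁺(aq)]^2 = 1.49×10^5 and log Q = 5.174.
Applying E = E° − (RT ln10/nF)·log Q gives +0.64 − (0.0661/2)(5.174) = +0.469 V.

+0.469 V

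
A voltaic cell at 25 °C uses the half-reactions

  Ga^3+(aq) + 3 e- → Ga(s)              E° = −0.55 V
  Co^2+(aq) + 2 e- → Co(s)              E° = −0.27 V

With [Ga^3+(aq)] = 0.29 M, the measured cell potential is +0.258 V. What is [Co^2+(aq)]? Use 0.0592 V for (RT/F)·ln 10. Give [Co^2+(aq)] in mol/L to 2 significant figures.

0.079 M

The Co²⁺/Co couple has the larger reduction potential, so it is the cathode: E°cell = −0.27 − (−0.55) = +0.28 V and n = 6.
Rearranging E = E° − (0.0592/n)·log Q gives log Q = 6(+0.28 − (+0.258))/0.0592 = 2.230.
Balancing electrons gives 3 Co^2+(aq) + 2 Ga(s) → 3 Co(s) + 2 Ga^3+(aq); thus Q = [Ga^3+(aq)]^2 / [Co^2+(aq)]^3.
Isolating [Co^2+(aq)] in Q = 10^{2.230} yields log [Co^2+(aq)] = −1.102, i.e. 0.079 M.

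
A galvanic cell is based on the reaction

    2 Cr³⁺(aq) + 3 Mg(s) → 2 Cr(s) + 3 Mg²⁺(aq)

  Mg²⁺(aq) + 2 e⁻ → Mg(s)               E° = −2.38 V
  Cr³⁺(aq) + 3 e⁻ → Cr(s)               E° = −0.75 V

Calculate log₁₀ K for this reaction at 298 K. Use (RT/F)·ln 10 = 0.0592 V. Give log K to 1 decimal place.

The Cr³⁺/Cr couple is reduced (cathode); E°cell = −0.75 − (−2.38) = +1.63 V with n = 6.
At equilibrium E = 0, so log K = nE°cell / 0.0592 = (6)(+1.63) / 0.0592 = 165.2.

log K = 165.2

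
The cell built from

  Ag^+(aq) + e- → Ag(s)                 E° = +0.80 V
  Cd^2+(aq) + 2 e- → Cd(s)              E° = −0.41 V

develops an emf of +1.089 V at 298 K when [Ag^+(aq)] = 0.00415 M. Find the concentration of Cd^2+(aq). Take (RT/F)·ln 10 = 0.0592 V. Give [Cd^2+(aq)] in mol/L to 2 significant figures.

0.21 M

Ag⁺/Ag is the cathode (higher E°); E°cell = +0.80 − (−0.41) = +1.21 V with n = 2.
Rearranging E = E° − (0.0592/n)·log Q gives log Q = 2(+1.21 − (+1.089))/0.0592 = 4.088.
Balancing electrons gives 2 Ag^+(aq) + Cd(s) → 2 Ag(s) + Cd^2+(aq); thus Q = [Cd^2+(aq)] / [Ag^+(aq)]^2.
Isolating [Cd^2+(aq)] in Q = 10^{4.088} yields log [Cd^2+(aq)] = −0.676, i.e. 0.21 M.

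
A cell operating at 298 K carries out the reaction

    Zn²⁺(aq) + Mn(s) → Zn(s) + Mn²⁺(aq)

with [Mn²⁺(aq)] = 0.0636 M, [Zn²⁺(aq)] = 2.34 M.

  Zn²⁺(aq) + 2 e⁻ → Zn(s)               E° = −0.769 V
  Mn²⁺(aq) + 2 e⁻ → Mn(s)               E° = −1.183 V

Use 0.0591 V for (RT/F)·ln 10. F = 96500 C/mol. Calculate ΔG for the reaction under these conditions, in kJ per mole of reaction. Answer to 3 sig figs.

−88.8 kJ/mol

With Zn²⁺/Zn reduced at the cathode, E°cell = −0.769 − (−1.183) = +0.414 V and n = 2.
Here Q = [Mn²⁺(aq)] / [Zn²⁺(aq)] = 0.0272 (log Q = −1.566), giving E = +0.414 − (0.0591/2)·(−1.566) = +0.4603 V.
Finally ΔG = −nFE = −(2)(96500 C/mol)(+0.4603 V) = −88.8 kJ/mol.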